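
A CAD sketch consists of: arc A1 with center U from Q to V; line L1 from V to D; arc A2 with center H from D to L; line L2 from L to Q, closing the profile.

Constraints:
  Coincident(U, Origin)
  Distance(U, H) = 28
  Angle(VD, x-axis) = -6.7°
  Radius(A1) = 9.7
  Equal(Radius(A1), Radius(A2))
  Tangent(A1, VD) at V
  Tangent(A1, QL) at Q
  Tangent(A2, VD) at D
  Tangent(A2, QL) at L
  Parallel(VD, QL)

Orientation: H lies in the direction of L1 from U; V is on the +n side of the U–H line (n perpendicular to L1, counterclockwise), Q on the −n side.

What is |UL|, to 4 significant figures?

29.63

Tangency of A1 to both parallel lines with radius 9.7 puts V and Q at U ± 9.7·n: V = (1.132, 9.634), Q = (-1.132, -9.634). Equal radii place D and L the same way about H: D = H + 9.7·n = (28.94, 6.367), L = H − 9.7·n = (26.68, -12.90). Then |UL| = |L − U| = 29.63.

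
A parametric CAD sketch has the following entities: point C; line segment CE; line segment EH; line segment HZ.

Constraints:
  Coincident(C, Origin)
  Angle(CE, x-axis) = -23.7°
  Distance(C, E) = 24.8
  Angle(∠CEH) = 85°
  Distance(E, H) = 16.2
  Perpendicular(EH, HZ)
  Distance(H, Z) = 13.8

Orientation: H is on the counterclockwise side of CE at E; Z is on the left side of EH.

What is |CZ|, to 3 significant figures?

17.8

∠CEH = 85.0°, so EH runs at -23.7° + (180° − 85.0°) = 71.3° from the x-axis; with |EH| = 16.2, H = E + 16.2·(cos 71.3°, sin 71.3°) = (27.9, 5.38). EH ⟂ HZ; with |HZ| = 13.8 on the left of EH, Z = H + 13.8·(-0.947, 0.321) = (14.8, 9.80). Then |CZ| = |Z − C| = 17.8.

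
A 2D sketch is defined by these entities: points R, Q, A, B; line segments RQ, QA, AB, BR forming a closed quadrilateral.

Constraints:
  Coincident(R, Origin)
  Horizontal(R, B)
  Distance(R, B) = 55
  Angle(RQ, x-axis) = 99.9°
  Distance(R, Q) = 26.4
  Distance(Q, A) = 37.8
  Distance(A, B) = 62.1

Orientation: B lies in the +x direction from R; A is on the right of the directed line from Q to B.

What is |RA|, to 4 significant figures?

13.20

Checks: RQ at 99.90° ✓; |QA| = 37.80 ✓; |AB| = 62.10 ✓.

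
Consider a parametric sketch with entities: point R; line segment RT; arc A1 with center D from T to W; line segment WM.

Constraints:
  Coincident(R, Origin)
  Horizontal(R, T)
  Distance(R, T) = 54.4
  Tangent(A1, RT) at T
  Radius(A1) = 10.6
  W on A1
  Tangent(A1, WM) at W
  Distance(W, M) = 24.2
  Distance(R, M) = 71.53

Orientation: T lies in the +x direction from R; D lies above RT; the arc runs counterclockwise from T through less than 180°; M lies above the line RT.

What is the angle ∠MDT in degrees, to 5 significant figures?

163.65°

R is at the origin; R and T share the same y with |RT| = 54.4 and T on the +x side, so T = (54.400, 0.0000). The tangent condition forces DT to be normal to RT, so D = T + (0, 10.6) = (54.400, 10.600). Since DW ⟂ WM (tangency), |DM| = √(10.6² + 24.2²) = 26.420 regardless of where W sits on A1. So M lies on both circle(R, 71.53) and circle(D, 26.420); the above-RT intersection is M = (61.839, 35.951). W is the foot of the tangent from M: W = (64.914, 11.947).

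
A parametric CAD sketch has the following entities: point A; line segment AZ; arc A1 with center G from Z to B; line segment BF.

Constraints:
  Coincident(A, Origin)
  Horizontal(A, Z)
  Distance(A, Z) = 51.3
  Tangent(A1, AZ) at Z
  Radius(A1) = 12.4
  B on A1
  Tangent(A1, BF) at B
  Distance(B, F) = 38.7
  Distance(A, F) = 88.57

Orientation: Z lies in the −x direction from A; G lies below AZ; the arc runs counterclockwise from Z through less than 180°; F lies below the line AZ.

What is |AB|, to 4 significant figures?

63.35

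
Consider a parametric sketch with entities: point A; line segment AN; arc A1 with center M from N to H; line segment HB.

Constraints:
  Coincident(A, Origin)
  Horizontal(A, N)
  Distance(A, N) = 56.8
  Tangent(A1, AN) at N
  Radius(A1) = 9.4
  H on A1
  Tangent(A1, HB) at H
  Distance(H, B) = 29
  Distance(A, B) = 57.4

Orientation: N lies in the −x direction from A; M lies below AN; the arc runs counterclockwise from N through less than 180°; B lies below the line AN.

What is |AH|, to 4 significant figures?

65.60

Checks: A.y = 0.00, N.y = 0.00 ✓; |MH| = 9.400 ✓; ∠(MH, HB) = 90.00° ✓; |HB| = 29.00 ✓; |AB| = 57.40 ✓.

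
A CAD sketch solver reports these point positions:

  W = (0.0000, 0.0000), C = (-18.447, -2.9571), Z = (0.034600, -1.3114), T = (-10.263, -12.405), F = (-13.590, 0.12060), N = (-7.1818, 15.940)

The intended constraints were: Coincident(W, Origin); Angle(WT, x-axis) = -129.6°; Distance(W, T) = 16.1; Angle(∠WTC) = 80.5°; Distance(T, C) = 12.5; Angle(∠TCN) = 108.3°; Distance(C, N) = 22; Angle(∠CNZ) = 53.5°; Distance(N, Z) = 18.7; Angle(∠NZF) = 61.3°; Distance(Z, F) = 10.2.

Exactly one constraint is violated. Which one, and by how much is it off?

Distance(Z, F) = 10.2 — off by 3.50.

W = (0.00, 0.00) ✓; WT at -129.6° ✓; |WT| = 16.10 ✓; ∠WTC = 80.50° ✓; |TC| = 12.50 ✓; ∠TCN = 108.3° ✓; |CN| = 22.00 ✓; ∠CNZ = 53.50° ✓; |NZ| = 18.70 ✓; ∠NZF = 61.30° ✓; |ZF| = 13.70 ✗.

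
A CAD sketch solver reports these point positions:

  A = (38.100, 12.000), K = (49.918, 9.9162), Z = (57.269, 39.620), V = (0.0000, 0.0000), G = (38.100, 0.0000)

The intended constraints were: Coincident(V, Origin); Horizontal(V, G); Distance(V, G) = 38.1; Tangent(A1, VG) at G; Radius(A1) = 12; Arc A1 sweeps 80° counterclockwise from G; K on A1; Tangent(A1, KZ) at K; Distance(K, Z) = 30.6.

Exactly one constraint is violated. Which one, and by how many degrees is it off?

Tangent(A1, KZ) at K — off by 3.90°.

V = (0.00, 0.00) ✓; V.y = 0.00, G.y = 0.00 ✓; |VG| = 38.10 ✓; ∠(AG, GV) = 90.00° ✓; |AG| = 12.00 ✓; bearing(A→K) − bearing(A→G) = 80.00° ✓; |AK| = 12.00 ✓; ∠(AK, KZ) = 93.90° ✗; |KZ| = 30.60 ✓.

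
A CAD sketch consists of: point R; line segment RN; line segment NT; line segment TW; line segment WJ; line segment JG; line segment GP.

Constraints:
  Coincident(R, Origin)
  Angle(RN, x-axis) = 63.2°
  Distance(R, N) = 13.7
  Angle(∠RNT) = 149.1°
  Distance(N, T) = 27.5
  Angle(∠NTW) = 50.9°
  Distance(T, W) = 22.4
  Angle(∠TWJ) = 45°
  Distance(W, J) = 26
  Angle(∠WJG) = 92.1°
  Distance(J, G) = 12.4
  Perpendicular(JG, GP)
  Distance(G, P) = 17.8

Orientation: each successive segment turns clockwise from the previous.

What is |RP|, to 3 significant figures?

37.2

R is at the origin; RN runs at 63.2° with length 13.7, so N = (6.18, 12.2). ∠RNT = 149.1° gives NT at 32.3° from the x-axis; with |NT| = 27.5, T = (29.4, 26.9). ∠NTW = 50.9° gives TW at -96.8° from the x-axis; with |TW| = 22.4, W = (26.8, 4.68). ∠TWJ = 45.0° gives WJ at 128° from the x-axis; with |WJ| = 26.0, J = (10.7, 25.1). ∠WJG = 92.1° gives JG at 40.3° from the x-axis; with |JG| = 12.4, G = (20.1, 33.1). JG is perpendicular to GP, so GP runs at -49.7°; with |GP| = 17.8, P = (31.7, 19.6). Then |RP| = |P − R| = 37.2.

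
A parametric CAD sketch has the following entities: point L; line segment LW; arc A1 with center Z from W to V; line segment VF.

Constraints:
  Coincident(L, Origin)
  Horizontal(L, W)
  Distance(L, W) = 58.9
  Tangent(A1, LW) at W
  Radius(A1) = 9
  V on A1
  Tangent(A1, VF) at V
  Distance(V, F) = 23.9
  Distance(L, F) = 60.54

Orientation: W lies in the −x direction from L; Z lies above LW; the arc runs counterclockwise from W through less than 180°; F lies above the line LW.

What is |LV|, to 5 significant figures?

50.760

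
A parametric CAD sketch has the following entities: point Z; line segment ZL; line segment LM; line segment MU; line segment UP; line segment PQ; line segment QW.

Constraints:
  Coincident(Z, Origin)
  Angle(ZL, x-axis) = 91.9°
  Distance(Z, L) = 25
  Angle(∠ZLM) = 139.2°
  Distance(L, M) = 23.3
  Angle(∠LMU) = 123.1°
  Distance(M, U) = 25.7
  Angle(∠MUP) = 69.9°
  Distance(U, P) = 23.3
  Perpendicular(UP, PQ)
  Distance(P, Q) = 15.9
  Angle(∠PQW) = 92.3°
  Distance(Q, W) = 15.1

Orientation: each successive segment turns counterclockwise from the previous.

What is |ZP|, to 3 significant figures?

35.1

Z is at the origin; ZL runs at 91.9° with length 25.0, so L = (-0.829, 25.0). ∠ZLM = 139.2° gives LM at 133° from the x-axis; with |LM| = 23.3, M = (-16.6, 42.1). ∠LMU = 123.1° gives MU at -170° from the x-axis; with |MU| = 25.7, U = (-42.0, 37.8). ∠MUP = 69.9° gives UP at -60.3° from the x-axis; with |UP| = 23.3, P = (-30.4, 17.6). Then |ZP| = |P − Z| = 35.1.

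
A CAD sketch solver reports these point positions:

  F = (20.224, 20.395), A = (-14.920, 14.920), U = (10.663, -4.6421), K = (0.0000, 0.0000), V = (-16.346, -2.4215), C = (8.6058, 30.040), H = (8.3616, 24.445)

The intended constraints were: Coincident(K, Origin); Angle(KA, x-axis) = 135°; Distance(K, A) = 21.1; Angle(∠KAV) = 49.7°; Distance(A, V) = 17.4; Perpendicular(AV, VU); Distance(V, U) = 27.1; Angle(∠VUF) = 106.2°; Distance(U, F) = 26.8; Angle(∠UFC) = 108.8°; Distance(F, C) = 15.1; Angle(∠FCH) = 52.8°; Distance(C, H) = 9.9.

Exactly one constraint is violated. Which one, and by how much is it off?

Distance(C, H) = 9.9 — off by 4.30.

K = (0.00, 0.00) ✓; KA at 135.0° ✓; |KA| = 21.10 ✓; ∠KAV = 49.70° ✓; |AV| = 17.40 ✓; ∠(AV, VU) = 90.00° ✓; |VU| = 27.10 ✓; ∠VUF = 106.2° ✓; |UF| = 26.80 ✓; ∠UFC = 108.8° ✓; |FC| = 15.10 ✓; ∠FCH = 52.80° ✓; |CH| = 5.600 ✗.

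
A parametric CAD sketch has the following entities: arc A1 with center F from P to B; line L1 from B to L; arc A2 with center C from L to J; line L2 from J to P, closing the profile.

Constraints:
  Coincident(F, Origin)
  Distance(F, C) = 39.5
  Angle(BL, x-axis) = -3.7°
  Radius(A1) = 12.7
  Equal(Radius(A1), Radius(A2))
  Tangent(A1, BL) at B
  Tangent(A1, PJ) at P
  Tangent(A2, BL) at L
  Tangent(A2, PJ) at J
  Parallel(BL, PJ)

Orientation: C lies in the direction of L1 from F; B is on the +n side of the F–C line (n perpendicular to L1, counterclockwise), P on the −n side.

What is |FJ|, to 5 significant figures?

41.491

The slot axis is L1's direction at -3.7°, so u = (cos -3.7°, sin -3.7°) = (0.99792, -0.064532) and n = (−sin -3.7°, cos -3.7°) = (0.064532, 0.99792). F is at the origin and C lies 39.5 along u from F, so C = 39.5·u = (39.418, -2.5490). Tangency of A1 to both parallel lines with radius 12.7 puts B and P at F ± 12.7·n: B = (0.81956, 12.674), P = (-0.81956, -12.674). Equal radii place L and J the same way about C: L = C + 12.7·n = (40.237, 10.125), J = C − 12.7·n = (38.598, -15.223). Then |FJ| = |J − F| = 41.491.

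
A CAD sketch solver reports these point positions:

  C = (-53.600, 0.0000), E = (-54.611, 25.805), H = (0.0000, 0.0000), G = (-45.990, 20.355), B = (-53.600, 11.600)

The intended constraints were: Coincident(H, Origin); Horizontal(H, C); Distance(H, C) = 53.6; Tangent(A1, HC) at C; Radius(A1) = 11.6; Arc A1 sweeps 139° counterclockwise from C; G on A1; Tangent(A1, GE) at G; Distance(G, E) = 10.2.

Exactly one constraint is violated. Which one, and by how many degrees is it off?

Tangent(A1, GE) at G — off by 8.70°.

H = (0.00, 0.00) ✓; H.y = 0.00, C.y = 0.00 ✓; |HC| = 53.60 ✓; ∠(BC, CH) = 90.00° ✓; |BC| = 11.60 ✓; bearing(B→G) − bearing(B→C) = 139.0° ✓; |BG| = 11.60 ✓; ∠(BG, GE) = 81.30° ✗; |GE| = 10.20 ✓.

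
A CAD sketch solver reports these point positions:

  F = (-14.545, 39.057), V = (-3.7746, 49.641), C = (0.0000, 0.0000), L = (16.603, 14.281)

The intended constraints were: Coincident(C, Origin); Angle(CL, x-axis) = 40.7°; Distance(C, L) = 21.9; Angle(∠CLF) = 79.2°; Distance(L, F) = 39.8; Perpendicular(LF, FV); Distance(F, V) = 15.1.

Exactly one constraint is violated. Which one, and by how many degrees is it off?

Perpendicular(LF, FV) — off by 7.00°.

C = (0.00, 0.00) ✓; CL at 40.70° ✓; |CL| = 21.90 ✓; ∠CLF = 79.20° ✓; |LF| = 39.80 ✓; ∠(LF, FV) = 97.00° ✗; |FV| = 15.10 ✓.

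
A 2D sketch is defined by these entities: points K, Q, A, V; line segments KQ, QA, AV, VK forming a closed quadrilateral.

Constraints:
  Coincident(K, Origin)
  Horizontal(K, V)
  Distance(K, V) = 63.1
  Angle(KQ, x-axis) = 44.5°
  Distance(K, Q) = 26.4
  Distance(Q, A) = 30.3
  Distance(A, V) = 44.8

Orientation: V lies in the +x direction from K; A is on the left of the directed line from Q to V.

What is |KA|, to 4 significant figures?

56.69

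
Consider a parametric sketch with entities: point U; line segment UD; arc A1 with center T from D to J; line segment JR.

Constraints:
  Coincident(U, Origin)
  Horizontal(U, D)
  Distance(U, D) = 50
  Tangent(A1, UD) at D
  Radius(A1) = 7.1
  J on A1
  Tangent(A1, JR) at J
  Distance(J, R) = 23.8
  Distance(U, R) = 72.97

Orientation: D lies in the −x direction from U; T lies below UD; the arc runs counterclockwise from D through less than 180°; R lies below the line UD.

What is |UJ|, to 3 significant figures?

55.9

Checks: |TD| = 7.100 ✓; |TJ| = 7.100 ✓; ∠(TJ, JR) = 90.00° ✓; |JR| = 23.80 ✓; |UR| = 72.97 ✓.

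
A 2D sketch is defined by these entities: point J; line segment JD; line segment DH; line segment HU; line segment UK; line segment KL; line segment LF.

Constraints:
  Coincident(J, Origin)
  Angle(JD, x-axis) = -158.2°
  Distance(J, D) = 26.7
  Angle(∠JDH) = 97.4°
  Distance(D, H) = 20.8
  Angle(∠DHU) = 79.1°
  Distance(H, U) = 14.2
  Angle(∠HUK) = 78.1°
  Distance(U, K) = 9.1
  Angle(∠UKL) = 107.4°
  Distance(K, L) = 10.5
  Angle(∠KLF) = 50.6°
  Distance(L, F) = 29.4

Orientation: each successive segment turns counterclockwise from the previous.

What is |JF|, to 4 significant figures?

35.49

J is at the origin; JD runs at -158.2° with length 26.7, so D = (-24.79, -9.916). ∠JDH = 97.4° gives DH at -75.60° from the x-axis; with |DH| = 20.8, H = (-19.62, -30.06). ∠DHU = 79.1° gives HU at 25.30° from the x-axis; with |HU| = 14.2, U = (-6.780, -23.99). ∠HUK = 78.1° gives UK at 127.2° from the x-axis; with |UK| = 9.1, K = (-12.28, -16.75). ∠UKL = 107.4° gives KL at -160.2° from the x-axis; with |KL| = 10.5, L = (-22.16, -20.30). ∠KLF = 50.6° gives LF at -30.80° from the x-axis; with |LF| = 29.4, F = (3.092, -35.36). Then |JF| = |F − J| = 35.49.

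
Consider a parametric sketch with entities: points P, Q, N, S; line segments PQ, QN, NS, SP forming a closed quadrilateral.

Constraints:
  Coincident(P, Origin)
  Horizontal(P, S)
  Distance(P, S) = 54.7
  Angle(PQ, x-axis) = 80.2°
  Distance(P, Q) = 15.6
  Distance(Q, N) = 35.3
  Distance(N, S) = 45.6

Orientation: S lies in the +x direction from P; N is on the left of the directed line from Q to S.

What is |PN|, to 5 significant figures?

48.289

P is at the origin; P and S share the same y with |PS| = 54.7 and S in +x, so S = (54.7, 0). PQ runs at 80.2° with |PQ| = 15.6, so Q = (2.6553, 15.372). N is determined by |QN| = 35.3 and |NS| = 45.6 together: it lies at the intersection of circle(Q, 35.3) and circle(S, 45.6). With |QS| = 54.268, the foot of the radical line on QS is 19.456 from Q and the perpendicular offset is √(35.3² − 19.456²) = 29.454. Taking the left-of-QS solution: N = (29.658, 38.109).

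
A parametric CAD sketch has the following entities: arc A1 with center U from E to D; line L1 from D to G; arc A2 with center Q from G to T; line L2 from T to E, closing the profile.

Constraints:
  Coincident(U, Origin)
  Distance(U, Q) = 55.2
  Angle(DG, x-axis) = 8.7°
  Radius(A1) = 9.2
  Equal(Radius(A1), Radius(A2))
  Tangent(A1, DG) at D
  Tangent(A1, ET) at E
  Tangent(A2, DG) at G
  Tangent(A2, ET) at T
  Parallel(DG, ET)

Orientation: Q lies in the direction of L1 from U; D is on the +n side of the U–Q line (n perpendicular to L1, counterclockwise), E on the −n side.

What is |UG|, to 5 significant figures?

55.961

The slot axis is L1's direction at 8.7°, so u = (cos 8.7°, sin 8.7°) = (0.98849, 0.15126) and n = (−sin 8.7°, cos 8.7°) = (-0.15126, 0.98849). U is at the origin and Q lies 55.2 along u from U, so Q = 55.2·u = (54.565, 8.3496). Tangency of A1 to both parallel lines with radius 9.2 puts D and E at U ± 9.2·n: D = (-1.3916, 9.0941), E = (1.3916, -9.0941). Equal radii place G and T the same way about Q: G = Q + 9.2·n = (53.173, 17.444), T = Q − 9.2·n = (55.956, -0.74455). Then |UG| = |G − U| = 55.961.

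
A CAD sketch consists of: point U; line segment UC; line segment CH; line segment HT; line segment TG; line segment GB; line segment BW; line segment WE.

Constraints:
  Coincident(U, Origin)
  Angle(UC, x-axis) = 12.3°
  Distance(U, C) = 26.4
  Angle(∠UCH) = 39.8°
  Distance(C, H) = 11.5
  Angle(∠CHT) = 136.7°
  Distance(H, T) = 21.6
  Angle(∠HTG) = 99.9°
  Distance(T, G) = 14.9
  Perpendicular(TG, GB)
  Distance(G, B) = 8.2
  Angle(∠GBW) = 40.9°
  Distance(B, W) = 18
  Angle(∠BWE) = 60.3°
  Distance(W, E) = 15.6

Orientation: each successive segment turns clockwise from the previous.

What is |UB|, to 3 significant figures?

9.99

U is at the origin; UC runs at 12.3° with length 26.4, so C = (25.8, 5.62). ∠UCH = 39.8° gives CH at -128° from the x-axis; with |CH| = 11.5, H = (18.7, -3.45). ∠CHT = 136.7° gives HT at -171° from the x-axis; with |HT| = 21.6, T = (-2.62, -6.75). ∠HTG = 99.9° gives TG at 109° from the x-axis; with |TG| = 14.9, G = (-7.39, 7.36). TG is perpendicular to GB, so GB runs at 18.7°; with |GB| = 8.2, B = (0.374, 9.99). Then |UB| = |B − U| = 9.99.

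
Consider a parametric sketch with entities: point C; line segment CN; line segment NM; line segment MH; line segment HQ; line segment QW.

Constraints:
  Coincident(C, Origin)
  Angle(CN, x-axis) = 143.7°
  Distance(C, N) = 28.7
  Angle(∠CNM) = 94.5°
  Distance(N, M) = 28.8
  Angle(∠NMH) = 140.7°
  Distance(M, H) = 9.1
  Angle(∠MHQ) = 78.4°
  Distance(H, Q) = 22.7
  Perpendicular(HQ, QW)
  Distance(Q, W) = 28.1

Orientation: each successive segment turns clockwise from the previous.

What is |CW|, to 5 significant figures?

30.463

C is at the origin; CN runs at 143.7° with length 28.7, so N = (-23.130, 16.991). ∠CNM = 94.5° gives NM at 58.200° from the x-axis; with |NM| = 28.8, M = (-7.9538, 41.468). ∠NMH = 140.7° gives MH at 18.900° from the x-axis; with |MH| = 9.1, H = (0.65556, 44.415). ∠MHQ = 78.4° gives HQ at -82.700° from the x-axis; with |HQ| = 22.7, Q = (3.5399, 21.899). HQ is perpendicular to QW, so QW runs at -172.70°; with |QW| = 28.1, W = (-24.332, 18.329). Then |CW| = |W − C| = 30.463.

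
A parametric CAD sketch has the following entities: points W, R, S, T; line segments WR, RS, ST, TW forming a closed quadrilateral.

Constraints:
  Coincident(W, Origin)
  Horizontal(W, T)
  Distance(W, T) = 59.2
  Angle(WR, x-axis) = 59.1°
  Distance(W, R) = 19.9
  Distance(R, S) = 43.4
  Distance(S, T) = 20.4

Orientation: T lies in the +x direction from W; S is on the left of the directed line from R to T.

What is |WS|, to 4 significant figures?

57.02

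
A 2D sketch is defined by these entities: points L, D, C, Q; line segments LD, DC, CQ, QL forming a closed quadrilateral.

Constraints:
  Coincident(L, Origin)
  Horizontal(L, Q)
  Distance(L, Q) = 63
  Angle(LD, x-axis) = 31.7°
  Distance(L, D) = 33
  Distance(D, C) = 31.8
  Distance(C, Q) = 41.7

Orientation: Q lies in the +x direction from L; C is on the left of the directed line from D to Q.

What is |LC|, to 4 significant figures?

64.37

Checks: L = (0.00, 0.00) ✓; |DC| = 31.80 ✓; |CQ| = 41.70 ✓.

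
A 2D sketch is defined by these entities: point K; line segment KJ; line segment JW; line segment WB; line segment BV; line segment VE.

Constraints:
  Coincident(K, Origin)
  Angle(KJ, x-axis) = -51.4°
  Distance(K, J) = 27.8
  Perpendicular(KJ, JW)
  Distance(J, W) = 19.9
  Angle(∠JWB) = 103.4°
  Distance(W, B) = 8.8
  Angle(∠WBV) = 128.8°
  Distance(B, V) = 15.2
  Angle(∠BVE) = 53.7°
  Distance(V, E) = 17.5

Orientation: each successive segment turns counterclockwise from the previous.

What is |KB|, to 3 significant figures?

29.2

The perpendicularity gives JW at right angles to KJ, so JW runs at 38.6°; with |JW| = 19.9, W = (32.9, -9.31). ∠JWB = 103.4° gives WB at 115° from the x-axis; with |WB| = 8.8, B = (29.1, -1.35). Then |KB| = |B − K| = 29.2.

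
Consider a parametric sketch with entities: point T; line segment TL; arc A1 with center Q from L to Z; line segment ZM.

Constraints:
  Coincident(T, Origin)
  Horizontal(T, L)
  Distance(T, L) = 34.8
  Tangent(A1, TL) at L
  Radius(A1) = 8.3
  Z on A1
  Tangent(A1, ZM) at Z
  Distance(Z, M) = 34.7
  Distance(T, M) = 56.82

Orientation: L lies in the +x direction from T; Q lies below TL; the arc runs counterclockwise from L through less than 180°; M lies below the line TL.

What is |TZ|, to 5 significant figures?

28.782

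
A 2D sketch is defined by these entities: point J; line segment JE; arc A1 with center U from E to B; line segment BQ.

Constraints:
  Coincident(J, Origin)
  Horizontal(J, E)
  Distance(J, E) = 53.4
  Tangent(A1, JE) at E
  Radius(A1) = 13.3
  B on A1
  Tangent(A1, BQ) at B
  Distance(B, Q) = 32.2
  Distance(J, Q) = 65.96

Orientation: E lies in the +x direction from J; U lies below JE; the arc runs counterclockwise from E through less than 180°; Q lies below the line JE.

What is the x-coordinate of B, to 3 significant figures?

40.3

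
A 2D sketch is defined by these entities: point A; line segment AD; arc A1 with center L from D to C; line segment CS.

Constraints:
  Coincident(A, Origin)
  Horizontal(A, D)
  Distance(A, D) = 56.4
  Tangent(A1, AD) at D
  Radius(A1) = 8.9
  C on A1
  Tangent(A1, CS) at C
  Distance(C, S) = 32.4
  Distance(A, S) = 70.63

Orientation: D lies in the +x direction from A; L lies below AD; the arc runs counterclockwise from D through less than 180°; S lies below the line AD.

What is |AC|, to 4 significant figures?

49.13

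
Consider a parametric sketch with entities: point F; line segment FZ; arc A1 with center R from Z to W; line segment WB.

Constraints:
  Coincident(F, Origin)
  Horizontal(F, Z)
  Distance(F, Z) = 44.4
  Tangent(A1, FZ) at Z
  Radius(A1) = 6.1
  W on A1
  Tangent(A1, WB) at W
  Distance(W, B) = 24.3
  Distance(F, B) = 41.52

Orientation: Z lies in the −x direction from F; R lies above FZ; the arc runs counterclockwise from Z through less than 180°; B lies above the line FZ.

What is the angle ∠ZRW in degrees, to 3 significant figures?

72.3°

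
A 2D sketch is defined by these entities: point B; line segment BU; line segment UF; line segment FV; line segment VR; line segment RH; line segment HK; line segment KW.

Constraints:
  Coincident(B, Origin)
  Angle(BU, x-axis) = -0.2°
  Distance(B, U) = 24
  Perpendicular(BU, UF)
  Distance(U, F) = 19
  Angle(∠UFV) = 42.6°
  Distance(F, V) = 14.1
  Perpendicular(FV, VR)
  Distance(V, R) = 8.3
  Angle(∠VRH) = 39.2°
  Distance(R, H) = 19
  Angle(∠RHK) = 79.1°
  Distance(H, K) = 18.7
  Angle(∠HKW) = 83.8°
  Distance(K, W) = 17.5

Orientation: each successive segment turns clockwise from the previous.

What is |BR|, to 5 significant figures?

20.784

B is at the origin; BU runs at -0.2° with length 24.0, so U = (24.000, -0.083776). BU ⟂ UF, so UF runs at -90.200°; with |UF| = 19.0, F = (23.934, -19.084). ∠UFV = 42.6° gives FV at 132.40° from the x-axis; with |FV| = 14.1, V = (14.426, -8.6714). FV ⟂ VR, so VR runs at 42.400°; with |VR| = 8.3, R = (20.555, -3.0747). Then |BR| = |R − B| = 20.784.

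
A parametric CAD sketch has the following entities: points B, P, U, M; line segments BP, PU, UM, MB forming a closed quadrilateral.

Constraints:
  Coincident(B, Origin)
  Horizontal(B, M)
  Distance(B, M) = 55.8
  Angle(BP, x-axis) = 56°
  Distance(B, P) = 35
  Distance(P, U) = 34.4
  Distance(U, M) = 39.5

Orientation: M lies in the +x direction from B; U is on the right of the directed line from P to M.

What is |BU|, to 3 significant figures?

17.5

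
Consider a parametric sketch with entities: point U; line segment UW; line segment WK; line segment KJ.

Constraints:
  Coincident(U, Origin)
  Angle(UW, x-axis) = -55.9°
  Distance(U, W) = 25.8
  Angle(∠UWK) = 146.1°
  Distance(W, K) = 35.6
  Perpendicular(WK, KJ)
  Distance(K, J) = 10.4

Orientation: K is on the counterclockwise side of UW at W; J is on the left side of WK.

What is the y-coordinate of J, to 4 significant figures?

-25.06

U is at the origin; UW runs at -55.9° with length 25.8, so W = 25.8·(cos -55.9°, sin -55.9°) = (14.46, -21.36). ∠UWK = 146.1°, so WK runs at -55.9° + (180° − 146.1°) = -22.00° from the x-axis; with |WK| = 35.6, K = W + 35.6·(cos -22.00°, sin -22.00°) = (47.47, -34.70). The perpendicularity gives KJ at right angles to WK; with |KJ| = 10.4 on the left of WK, J = K + 10.4·(0.3746, 0.9272) = (51.37, -25.06). So J.y = -25.06.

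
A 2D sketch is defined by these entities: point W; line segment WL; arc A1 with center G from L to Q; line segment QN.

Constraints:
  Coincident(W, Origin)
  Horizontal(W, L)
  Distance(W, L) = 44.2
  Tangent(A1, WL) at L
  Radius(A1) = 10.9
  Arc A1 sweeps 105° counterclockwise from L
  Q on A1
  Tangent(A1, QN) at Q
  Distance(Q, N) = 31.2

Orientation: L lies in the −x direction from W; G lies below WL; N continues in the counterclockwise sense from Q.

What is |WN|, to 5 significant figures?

64.032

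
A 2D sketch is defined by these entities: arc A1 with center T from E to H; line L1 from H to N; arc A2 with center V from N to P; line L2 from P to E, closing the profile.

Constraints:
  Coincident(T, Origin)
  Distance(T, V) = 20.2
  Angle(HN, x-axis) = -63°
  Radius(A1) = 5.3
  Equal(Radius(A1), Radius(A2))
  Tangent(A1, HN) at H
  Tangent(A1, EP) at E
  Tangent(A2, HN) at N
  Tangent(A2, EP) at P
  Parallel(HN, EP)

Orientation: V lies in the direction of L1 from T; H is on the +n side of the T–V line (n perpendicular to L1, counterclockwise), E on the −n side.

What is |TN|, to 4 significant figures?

20.88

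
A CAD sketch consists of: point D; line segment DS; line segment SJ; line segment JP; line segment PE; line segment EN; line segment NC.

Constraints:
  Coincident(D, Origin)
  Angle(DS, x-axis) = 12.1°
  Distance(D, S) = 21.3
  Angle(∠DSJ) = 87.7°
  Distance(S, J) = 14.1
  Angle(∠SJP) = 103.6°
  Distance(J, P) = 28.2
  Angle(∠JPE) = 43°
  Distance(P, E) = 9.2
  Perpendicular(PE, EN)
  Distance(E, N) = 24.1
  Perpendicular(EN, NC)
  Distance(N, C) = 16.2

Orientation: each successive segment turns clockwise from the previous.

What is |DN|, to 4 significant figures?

31.80

∠JPE = 43.0° gives PE at 66.40° from the x-axis; with |PE| = 9.2, E = (1.029, -12.20). PE ⟂ EN, so EN runs at -23.60°; with |EN| = 24.1, N = (23.11, -21.85). Then |DN| = |N − D| = 31.80.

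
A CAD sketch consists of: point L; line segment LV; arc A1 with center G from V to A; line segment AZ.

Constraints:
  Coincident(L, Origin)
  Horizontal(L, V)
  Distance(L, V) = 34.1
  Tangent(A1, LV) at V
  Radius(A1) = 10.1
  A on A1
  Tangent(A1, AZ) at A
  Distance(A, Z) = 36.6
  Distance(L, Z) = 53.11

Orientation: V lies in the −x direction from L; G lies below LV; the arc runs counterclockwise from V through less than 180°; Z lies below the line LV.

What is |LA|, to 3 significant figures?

45.5

Checks: ∠(GV, VL) = 90.00° ✓; |GV| = 10.10 ✓; |GA| = 10.10 ✓; ∠(GA, AZ) = 90.00° ✓; |AZ| = 36.60 ✓; |LZ| = 53.11 ✓.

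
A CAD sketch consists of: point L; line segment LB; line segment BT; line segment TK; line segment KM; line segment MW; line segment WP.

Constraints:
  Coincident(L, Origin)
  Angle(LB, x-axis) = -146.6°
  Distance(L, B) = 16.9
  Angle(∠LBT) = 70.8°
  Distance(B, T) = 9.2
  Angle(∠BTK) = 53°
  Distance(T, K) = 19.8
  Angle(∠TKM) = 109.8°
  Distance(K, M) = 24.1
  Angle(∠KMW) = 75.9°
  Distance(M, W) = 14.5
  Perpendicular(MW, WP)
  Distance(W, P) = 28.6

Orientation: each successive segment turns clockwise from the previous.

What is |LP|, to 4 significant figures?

4.852

∠KMW = 75.9° gives MW at 162.9° from the x-axis; with |MW| = 14.5, W = (-13.23, -27.86). MW is perpendicular to WP, so WP runs at 72.90°; with |WP| = 28.6, P = (-4.824, -0.5247). Then |LP| = |P − L| = 4.852.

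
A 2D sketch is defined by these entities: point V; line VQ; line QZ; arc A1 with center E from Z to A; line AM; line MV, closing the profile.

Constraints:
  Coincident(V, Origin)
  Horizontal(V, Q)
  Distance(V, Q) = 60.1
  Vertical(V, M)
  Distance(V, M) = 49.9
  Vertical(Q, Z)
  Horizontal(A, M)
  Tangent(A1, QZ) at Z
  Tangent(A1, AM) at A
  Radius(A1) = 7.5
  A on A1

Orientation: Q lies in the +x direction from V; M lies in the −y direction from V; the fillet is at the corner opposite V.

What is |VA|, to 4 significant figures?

72.50

The virtual corner opposite V is at (60.10, -49.90). A1 meets QZ tangentially, so EZ is at right angles to QZ and tangency of A1 to AM means the radius EA is perpendicular to AM, with radius 7.5, so the center E sits 7.5 in from both sides at E = (52.60, -42.40). That places the tangent points at Z = (60.10, -42.40) on QZ and A = (52.60, -49.90) on AM. Then |VA| = |A − V| = 72.50.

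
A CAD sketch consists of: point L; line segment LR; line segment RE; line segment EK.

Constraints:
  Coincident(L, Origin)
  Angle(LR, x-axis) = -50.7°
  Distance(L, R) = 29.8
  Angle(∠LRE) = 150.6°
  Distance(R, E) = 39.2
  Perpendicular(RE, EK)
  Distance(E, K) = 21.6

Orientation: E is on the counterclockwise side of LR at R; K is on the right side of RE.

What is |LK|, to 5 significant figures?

74.556

∠LRE = 150.6°, so RE runs at -50.7° + (180° − 150.6°) = -21.300° from the x-axis; with |RE| = 39.2, E = R + 39.2·(cos -21.300°, sin -21.300°) = (55.397, -37.300). RE is perpendicular to EK; with |EK| = 21.6 on the right of RE, K = E + 21.6·(-0.36325, -0.93169) = (47.551, -57.424). Then |LK| = |K − L| = 74.556.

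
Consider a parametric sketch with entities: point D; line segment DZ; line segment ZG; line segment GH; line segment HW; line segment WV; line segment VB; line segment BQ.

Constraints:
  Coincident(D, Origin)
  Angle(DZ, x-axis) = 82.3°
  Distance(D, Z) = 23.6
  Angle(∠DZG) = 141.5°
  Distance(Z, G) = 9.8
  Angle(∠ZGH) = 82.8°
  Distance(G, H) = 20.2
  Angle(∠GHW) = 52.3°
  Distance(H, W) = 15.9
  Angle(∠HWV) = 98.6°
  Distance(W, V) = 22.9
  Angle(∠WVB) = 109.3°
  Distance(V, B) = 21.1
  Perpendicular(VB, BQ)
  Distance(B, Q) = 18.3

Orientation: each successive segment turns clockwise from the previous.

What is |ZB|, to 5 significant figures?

29.942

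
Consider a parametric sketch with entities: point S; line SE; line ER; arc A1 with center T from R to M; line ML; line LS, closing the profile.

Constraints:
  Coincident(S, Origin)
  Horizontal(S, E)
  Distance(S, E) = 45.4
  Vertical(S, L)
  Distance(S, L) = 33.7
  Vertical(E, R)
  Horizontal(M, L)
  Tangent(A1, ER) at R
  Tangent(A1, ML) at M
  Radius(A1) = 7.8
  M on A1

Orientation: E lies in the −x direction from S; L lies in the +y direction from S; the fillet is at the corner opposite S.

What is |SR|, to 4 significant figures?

52.27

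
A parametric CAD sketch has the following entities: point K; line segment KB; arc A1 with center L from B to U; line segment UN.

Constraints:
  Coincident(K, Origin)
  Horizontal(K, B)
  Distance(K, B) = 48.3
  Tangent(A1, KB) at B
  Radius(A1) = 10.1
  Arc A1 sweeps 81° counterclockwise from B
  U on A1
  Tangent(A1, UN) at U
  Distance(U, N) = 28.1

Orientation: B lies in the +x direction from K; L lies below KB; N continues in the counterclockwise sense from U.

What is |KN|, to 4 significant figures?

49.67

On A1, B sits at bearing 90° from L; an 81° counterclockwise sweep puts U at bearing 171°, so U = L + 10.1·(cos 171°, sin 171°) = (38.32, -8.520). A1 meets UN tangentially, so LU is at right angles to UN, so UN runs along (−sin 171°, cos 171°); with |UN| = 28.1, N = (33.93, -36.27). Then |KN| = |N − K| = 49.67.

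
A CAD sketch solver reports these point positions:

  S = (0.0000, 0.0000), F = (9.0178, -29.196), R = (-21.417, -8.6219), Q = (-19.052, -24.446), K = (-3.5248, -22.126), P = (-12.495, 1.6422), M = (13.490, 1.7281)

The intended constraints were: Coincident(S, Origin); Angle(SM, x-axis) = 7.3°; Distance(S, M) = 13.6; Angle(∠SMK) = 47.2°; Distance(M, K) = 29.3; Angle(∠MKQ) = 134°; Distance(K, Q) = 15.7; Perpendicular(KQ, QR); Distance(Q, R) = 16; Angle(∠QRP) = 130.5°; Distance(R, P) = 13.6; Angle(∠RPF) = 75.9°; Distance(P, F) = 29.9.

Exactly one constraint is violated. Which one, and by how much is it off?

Distance(P, F) = 29.9 — off by 7.70.

S = (0.00, 0.00) ✓; SM at 7.300° ✓; |SM| = 13.60 ✓; ∠SMK = 47.20° ✓; |MK| = 29.30 ✓; ∠MKQ = 134.0° ✓; |KQ| = 15.70 ✓; ∠(KQ, QR) = 90.00° ✓; |QR| = 16.00 ✓; ∠QRP = 130.5° ✓; |RP| = 13.60 ✓; ∠RPF = 75.90° ✓; |PF| = 37.60 ✗.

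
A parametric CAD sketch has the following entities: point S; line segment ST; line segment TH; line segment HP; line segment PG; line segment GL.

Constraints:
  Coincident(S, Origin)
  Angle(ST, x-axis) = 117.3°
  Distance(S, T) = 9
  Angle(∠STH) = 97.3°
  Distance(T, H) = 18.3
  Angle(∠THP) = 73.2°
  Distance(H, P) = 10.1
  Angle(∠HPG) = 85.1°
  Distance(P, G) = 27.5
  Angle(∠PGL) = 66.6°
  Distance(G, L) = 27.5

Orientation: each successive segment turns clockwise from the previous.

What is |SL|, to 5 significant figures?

30.674

S is at the origin; ST runs at 117.3° with length 9.0, so T = (-4.1278, 7.9976). ∠STH = 97.3° gives TH at 34.600° from the x-axis; with |TH| = 18.3, H = (10.936, 18.389). ∠THP = 73.2° gives HP at -72.200° from the x-axis; with |HP| = 10.1, P = (14.023, 8.7726). ∠HPG = 85.1° gives PG at -167.10° from the x-axis; with |PG| = 27.5, G = (-12.783, 2.6332). ∠PGL = 66.6° gives GL at 79.500° from the x-axis; with |GL| = 27.5, L = (-7.7714, 29.673). Then |SL| = |L − S| = 30.674.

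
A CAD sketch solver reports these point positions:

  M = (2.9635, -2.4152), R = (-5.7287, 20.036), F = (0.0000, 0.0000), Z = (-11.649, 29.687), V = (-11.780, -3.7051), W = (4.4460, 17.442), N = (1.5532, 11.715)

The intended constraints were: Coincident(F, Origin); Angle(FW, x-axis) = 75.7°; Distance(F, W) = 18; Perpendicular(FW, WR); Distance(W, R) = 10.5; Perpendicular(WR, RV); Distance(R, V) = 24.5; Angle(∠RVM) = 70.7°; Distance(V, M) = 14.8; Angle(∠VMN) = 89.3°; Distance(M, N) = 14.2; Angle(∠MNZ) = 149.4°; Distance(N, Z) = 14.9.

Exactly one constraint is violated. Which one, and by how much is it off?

Distance(N, Z) = 14.9 — off by 7.40.

F = (0.00, 0.00) ✓; FW at 75.70° ✓; |FW| = 18.00 ✓; ∠(FW, WR) = 90.00° ✓; |WR| = 10.50 ✓; ∠(WR, RV) = 90.00° ✓; |RV| = 24.50 ✓; ∠RVM = 70.70° ✓; |VM| = 14.80 ✓; ∠VMN = 89.30° ✓; |MN| = 14.20 ✓; ∠MNZ = 149.4° ✓; |NZ| = 22.30 ✗.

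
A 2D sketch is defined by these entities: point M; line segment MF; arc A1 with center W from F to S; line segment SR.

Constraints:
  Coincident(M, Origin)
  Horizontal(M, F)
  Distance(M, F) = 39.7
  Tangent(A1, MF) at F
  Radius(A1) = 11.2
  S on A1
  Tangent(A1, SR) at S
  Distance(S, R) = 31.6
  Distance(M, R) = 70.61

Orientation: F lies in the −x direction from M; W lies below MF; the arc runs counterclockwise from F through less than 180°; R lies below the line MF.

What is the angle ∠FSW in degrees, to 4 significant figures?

53.04°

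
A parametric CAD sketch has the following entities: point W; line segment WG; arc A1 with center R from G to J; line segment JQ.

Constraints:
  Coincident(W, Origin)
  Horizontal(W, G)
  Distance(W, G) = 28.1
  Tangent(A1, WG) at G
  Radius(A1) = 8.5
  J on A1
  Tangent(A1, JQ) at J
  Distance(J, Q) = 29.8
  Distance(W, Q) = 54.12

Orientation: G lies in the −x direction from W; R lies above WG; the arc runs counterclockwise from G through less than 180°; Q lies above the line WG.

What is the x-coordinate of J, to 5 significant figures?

-21.272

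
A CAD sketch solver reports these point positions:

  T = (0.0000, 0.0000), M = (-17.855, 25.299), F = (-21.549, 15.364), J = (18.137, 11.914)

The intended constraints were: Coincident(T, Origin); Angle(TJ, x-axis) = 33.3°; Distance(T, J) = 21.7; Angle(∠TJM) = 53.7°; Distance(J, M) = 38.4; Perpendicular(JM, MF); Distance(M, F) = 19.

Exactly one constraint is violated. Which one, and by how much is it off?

Distance(M, F) = 19 — off by 8.40.

T = (0.00, 0.00) ✓; TJ at 33.30° ✓; |TJ| = 21.70 ✓; ∠TJM = 53.70° ✓; |JM| = 38.40 ✓; ∠(JM, MF) = 90.00° ✓; |MF| = 10.60 ✗.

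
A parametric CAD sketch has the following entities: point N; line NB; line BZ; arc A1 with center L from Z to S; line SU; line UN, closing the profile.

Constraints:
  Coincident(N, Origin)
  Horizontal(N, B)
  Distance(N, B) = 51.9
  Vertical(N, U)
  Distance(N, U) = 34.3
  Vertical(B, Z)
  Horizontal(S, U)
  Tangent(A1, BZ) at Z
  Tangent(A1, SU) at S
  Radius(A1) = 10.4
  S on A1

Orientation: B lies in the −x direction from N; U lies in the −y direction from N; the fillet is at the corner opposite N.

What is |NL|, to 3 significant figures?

47.9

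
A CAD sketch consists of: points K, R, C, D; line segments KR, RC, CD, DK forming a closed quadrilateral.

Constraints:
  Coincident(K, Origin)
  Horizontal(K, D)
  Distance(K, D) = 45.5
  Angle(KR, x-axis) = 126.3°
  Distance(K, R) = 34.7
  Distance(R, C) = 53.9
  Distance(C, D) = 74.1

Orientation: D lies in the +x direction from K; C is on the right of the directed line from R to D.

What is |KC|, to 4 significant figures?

35.22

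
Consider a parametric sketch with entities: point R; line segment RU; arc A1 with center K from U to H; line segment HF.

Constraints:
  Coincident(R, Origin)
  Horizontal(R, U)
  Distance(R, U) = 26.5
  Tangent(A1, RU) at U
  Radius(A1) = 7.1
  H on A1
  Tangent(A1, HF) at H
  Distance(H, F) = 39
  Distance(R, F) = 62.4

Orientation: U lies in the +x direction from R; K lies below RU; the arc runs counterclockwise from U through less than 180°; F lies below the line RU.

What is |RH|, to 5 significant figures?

24.251

Checks: R.y = 0.00, U.y = 0.00 ✓; |KH| = 7.100 ✓; ∠(KH, HF) = 90.00° ✓; |HF| = 39.00 ✓; |RF| = 62.40 ✓.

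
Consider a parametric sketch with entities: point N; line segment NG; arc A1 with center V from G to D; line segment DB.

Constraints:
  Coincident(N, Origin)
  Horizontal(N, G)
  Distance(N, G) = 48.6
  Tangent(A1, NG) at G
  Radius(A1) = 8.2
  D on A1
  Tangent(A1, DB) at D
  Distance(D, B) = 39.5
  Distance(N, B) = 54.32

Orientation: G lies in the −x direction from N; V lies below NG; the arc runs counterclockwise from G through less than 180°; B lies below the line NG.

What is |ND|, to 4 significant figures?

56.67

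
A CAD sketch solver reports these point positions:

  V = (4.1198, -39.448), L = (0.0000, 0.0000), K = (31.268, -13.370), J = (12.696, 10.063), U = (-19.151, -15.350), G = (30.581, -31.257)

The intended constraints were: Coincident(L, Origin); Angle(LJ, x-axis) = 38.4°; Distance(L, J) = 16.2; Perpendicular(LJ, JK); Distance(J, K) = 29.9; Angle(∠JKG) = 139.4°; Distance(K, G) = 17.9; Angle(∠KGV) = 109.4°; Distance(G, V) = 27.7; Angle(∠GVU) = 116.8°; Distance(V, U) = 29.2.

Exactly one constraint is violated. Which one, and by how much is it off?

Distance(V, U) = 29.2 — off by 4.30.

L = (0.00, 0.00) ✓; LJ at 38.40° ✓; |LJ| = 16.20 ✓; ∠(LJ, JK) = 90.00° ✓; |JK| = 29.90 ✓; ∠JKG = 139.4° ✓; |KG| = 17.90 ✓; ∠KGV = 109.4° ✓; |GV| = 27.70 ✓; ∠GVU = 116.8° ✓; |VU| = 33.50 ✗.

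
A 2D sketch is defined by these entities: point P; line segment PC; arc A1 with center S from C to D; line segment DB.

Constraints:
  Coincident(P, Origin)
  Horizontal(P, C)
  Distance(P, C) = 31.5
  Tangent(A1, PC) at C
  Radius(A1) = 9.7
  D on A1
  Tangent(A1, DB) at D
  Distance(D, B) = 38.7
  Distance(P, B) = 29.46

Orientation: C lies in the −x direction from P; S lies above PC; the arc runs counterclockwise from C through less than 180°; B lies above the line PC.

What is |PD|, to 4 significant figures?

24.97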